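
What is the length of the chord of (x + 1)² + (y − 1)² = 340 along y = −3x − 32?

The distance from (−1, 1) to the line is 30/√10, and r² = 340.
Chord = 2√(r² − d²) = 2·√(250) = 10√10.

10√10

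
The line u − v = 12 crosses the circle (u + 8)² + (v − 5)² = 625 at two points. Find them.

From the line, v = u − 12. Substituting:
2u² − 18u − 272 = 0  ⟹  u² − 9u − 136 = 0
u = 17 or u = −8, giving (17, 5) and (−8, −20).

(−8, −20) and (17, 5)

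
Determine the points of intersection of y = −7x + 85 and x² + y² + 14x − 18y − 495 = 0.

Substitute y = −7x + 85:
50x² − 1050x + 5200 = 0  ⟹  x² − 21x + 104 = 0
x = 13 or x = 8, giving (13, −6) and (8, 29).

(8, 29) and (13, −6)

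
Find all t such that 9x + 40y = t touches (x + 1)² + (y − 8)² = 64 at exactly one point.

Tangency holds when the distance from the centre (−1, 8) to the line equals the radius 8:
|9·(−1) + 40·8 − t| / √1681 = 8
|t − (311)| = 8·41, so t = 639 or t = −17.

t = −17 or t = 639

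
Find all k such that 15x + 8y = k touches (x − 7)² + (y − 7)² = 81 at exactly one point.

Tangency holds when the distance from the centre (7, 7) to the line equals the radius 9:
|15·7 + 8·7 − k| / √289 = 9
|k − (161)| = 9·17, so k = 314 or k = 8.

k = 8 or k = 314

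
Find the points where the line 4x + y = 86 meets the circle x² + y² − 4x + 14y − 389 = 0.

From the line, y = −4x + 86. Substituting:
17x² − 748x + 8211 = 0  ⟹  x² − 44x + 483 = 0
x = 23 or x = 21, giving (23, −6) and (21, 2).

(21, 2) and (23, −6)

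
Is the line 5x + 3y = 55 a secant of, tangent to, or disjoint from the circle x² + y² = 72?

Substituting the line into the circle gives 34x² − 550x + 2377 = 0.
Discriminant = (−550)² − 4·34·(2377) = −20772 < 0.
No real roots: the line does not meet the circle.

disjoint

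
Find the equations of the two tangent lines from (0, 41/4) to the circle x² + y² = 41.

A line y − (41/4) = m(x − (0)) is tangent when its distance from (0, 0) is √41:
[m·(0) − (−41/4)]² = 41(m² + 1)
16m² − 25 = 0, so m = 5/4 or m = −5/4.
Through (0, 41/4) these give 5x − 4y = −41 and 5x + 4y = 41.

5x − 4y = −41 and 5x + 4y = 41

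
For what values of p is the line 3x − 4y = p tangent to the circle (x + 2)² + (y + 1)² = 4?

p = −12 or p = 8

For a tangent, require d(centre, line) = r = 2.
|3·(−2) − 4·(−1) − p| / √25 = 2
|p − (−2)| = 2·5, so p = 8 or p = −12.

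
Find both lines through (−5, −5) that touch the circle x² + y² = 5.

A line y − (−5) = m(x − (−5)) is tangent when its distance from (0, 0) is √5:
(5m − (5))² = 5(m² + 1)
2m² − 5m + 2 = 0, so m = 2 or m = 1/2.
With m = 2: 2x − y = −5. With m = 1/2: x − 2y = 5.

2x − y = −5 and x − 2y = 5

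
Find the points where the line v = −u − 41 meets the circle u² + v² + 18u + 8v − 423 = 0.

(−31, −10) and (−15, −26)

Substitute v = −u − 41:
2u² + 92u + 930 = 0  ⟹  u² + 46u + 465 = 0
u = −15 or u = −31, giving (−15, −26) and (−31, −10).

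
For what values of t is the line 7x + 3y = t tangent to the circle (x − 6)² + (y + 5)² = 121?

t = 27 ± 11√58

The line touches the circle iff its distance from (6, −5) is 11:
|7·6 + 3·(−5) − t| / √58 = 11
|t − (27)| = 11√58.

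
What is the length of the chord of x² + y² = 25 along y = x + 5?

5√2

Substitute y = x + 5:
2x² + 10x = 0  ⟹  x² + 5x = 0
x = 0 or x = −5, giving (0, 5) and (−5, 0).
Chord length = distance between (0, 5) and (−5, 0) = √50 = 5√2.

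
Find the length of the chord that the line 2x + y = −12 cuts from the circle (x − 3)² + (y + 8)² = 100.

8√5

Centre (3, −8), r² = 100. Perpendicular distance d from centre to line = |10| / √5 = 10/√5.
Half the chord is √(r² − d²) = √(80), so the full chord is 8√5.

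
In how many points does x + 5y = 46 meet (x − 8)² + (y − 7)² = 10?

2

Substituting the line into the circle gives 26x² − 422x + 1471 = 0.
Discriminant = (−422)² − 4·26·(1471) = 25100 > 0.
Two real roots: the line is a secant.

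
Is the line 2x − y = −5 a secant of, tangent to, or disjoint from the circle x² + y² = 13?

secant

Substituting the line into the circle gives 5x² + 20x + 12 = 0.
Δ = 400 − 240 = 160.
Two real roots: the line is a secant.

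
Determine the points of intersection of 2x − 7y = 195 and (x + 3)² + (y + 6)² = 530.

From the line, y = (−195 + 2x)/7. Substituting:
53x² − 318x − 2120 = 0  ⟹  x² − 6x − 40 = 0
x = 10 or x = −4, giving (10, −25) and (−4, −29).

(−4, −29) and (10, −25)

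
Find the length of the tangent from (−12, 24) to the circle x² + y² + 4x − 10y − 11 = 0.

Centre (−2, 5), r² = 40. |PO|² = (−10)² + (19)² = 461.
Power of the point: PT² = |PO|² − r² = 421, so PT = √421.

√421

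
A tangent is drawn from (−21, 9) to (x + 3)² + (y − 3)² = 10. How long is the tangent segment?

Centre (−3, 3), r² = 10. |PO|² = (−18)² + (6)² = 360.
By the tangent–radius right angle, tangent length = √(|PO|² − r²) = √350 = 5√14.

5√14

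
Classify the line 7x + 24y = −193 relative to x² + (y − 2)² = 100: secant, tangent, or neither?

secant

Substituting the line into the circle gives 625x² + 3374x + 481 = 0.
Δ = 11383876 − 1202500 = 10181376.
Two real roots: the line is a secant.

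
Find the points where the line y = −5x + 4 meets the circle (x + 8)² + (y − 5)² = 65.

(−1, 9) and (0, 4)

Express y = −5x + 4 and substitute into the circle:
26x² + 26x = 0  ⟹  x² + x = 0
x = 0 or x = −1, giving (0, 4) and (−1, 9).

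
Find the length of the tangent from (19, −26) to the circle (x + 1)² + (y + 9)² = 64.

25

Centre (−1, −9), r² = 64. |PO|² = (20)² + (−17)² = 689.
Power of the point: PT² = |PO|² − r² = 625, so PT = 25.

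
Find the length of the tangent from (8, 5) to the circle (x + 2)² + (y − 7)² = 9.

With centre O = (−2, 7), |OP|² = 104 and r² = 9.
Power of the point: PT² = |PO|² − r² = 95, so PT = √95.

√95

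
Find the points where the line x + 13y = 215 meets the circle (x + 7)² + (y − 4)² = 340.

(−19, 18) and (7, 16)

From the line, y = (215 − x)/13. Substituting:
170x² + 2040x − 22610 = 0  ⟹  x² + 12x − 133 = 0
x = 7 or x = −19, giving (7, 16) and (−19, 18).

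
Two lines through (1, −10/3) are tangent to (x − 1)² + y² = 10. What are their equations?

x + 3y = −9 and x − 3y = 11

Write the tangent as mx − y + (−10/3 − m·(1)) = 0 and set its distance from the centre to √10:
[m·(0) − (10/3)]² = 10(m² + 1)
9m² − 1 = 0, so m = −1/3 or m = 1/3.
Through (1, −10/3) these give x + 3y = −9 and x − 3y = 11.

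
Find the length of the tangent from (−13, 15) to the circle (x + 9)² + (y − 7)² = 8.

6√2

With centre O = (−9, 7), |OP|² = 80 and r² = 8.
By the tangent–radius right angle, tangent length = √(|PO|² − r²) = √72 = 6√2.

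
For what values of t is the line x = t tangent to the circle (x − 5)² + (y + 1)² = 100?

The line touches the circle iff its distance from (5, −1) is 10:
|1·5 + 0·(−1) − t| / √1 = 10
|t − (5)| = 10, so t = 15 or t = −5.

t = −5 or t = 15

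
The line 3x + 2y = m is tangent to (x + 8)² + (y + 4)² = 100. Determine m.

Tangency holds when the distance from the centre (−8, −4) to the line equals the radius 10:
|3·(−8) + 2·(−4) − m| / √13 = 10
|m − (−32)| = 10√13.

m = −32 ± 10√13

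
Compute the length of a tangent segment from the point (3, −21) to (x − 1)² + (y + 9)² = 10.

√138

The centre is (1, −9) and r = √10. The square of the distance from P to the centre is 4 + 144 = 148.
The tangent meets the radius at right angles, so tangent² = |PO|² − r² = 148 − 10 = 138.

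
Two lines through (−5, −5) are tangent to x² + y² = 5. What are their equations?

Write the tangent as mx − y + (−5 − m·(−5)) = 0 and set its distance from the centre to √5:
(5m − (5))² = 5(m² + 1)
2m² − 5m + 2 = 0, so m = 2 or m = 1/2.
Through (−5, −5) these give 2x − y = −5 and x − 2y = 5.

2x − y = −5 and x − 2y = 5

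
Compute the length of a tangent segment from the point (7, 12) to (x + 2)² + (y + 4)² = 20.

The centre is (−2, −4) and r = 2√5. The square of the distance from P to the centre is 81 + 256 = 337.
By the tangent–radius right angle, tangent length = √(|PO|² − r²) = √317.

√317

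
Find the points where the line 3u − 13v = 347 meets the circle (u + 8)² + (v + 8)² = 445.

(−10, −29) and (3, −26)

Substitute v = (−347 + 3u)/13:
178u² + 1246u − 5340 = 0  ⟹  u² + 7u − 30 = 0
u = 3 or u = −10, giving (3, −26) and (−10, −29).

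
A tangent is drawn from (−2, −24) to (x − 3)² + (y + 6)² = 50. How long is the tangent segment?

The centre is (3, −6) and r = 5√2. The square of the distance from P to the centre is 25 + 324 = 349.
Power of the point: PT² = |PO|² − r² = 299, so PT = √299.

√299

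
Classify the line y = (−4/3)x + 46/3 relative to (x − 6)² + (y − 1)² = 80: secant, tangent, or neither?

secant

Substituting the line into the circle gives 25x² − 452x + 1453 = 0.
Discriminant = (−452)² − 4·25·(1453) = 59004 > 0.
Two real roots: the line is a secant.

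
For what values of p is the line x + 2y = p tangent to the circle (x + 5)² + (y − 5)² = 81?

p = 5 ± 9√5

The line touches the circle iff its distance from (−5, 5) is 9:
|1·(−5) + 2·5 − p| / √5 = 9
|p − (5)| = 9√5.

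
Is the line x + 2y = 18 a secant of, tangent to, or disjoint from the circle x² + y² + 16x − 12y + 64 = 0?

Substituting the line into the circle gives 5x² + 52x + 148 = 0.
Δ = 2704 − 2960 = −256.
No real roots: the line does not meet the circle.

disjoint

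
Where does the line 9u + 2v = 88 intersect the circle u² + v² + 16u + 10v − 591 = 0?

(6, 17) and (14, −19)

Substitute v = (88 − 9u)/2:
85u² − 1700u + 7140 = 0  ⟹  u² − 20u + 84 = 0
u = 14 or u = 6, giving (14, −19) and (6, 17).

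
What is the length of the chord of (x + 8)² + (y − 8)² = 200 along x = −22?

The line gives x = −22. Substituting into the circle:
y² − 16y + 60 = 0
y = 10 or y = 6, giving (−22, 10) and (−22, 6).
|(−22, 10) − (−22, 6)| = √((0)² + (4)²) = 4.

4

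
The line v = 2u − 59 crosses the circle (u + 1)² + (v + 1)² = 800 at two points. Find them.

Express v = 2u − 59 and substitute into the circle:
5u² − 230u + 2565 = 0  ⟹  u² − 46u + 513 = 0
u = 27 or u = 19, giving (27, −5) and (19, −21).

(19, −21) and (27, −5)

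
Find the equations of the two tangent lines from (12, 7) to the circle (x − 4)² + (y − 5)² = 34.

Write the tangent as mx − y + (7 − m·(12)) = 0 and set its distance from the centre to √34:
[m·(−8) − (−2)]² = 34(m² + 1)
15m² − 16m − 15 = 0, so m = 5/3 or m = −3/5.
With m = 5/3: 5x − 3y = 39. With m = −3/5: 3x + 5y = 71.

5x − 3y = 39 and 3x + 5y = 71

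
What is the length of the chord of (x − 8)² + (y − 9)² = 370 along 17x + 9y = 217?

2√370

The distance from (8, 9) to the line is 0/√370, and r² = 370.
Half the chord is √(r² − d²) = √(370), so the full chord is 2√370.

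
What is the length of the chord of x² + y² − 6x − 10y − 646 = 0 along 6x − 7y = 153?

The distance from (3, 5) to the line is 170/√85, and r² = 680.
Half the chord is √(r² − d²) = √(340), so the full chord is 4√85.

4√85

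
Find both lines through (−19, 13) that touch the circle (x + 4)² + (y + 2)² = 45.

x + 2y = 7 and 2x + y = −25

Let a tangent through (−19, 13) have slope m. Its distance from (−4, −2) must equal 3√5:
(15m − (−15))² = 45(m² + 1)
2m² + 5m + 2 = 0, so m = −1/2 or m = −2.
With m = −1/2: x + 2y = 7. With m = −2: 2x + y = −25.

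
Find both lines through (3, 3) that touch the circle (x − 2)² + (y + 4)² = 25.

Let a tangent through (3, 3) have slope m. Its distance from (2, −4) must equal 5:
(−1m − (−7))² = 25(m² + 1)
12m² + 7m − 12 = 0, so m = −4/3 or m = 3/4.
Through (3, 3) these give 4x + 3y = 21 and 3x − 4y = −3.

4x + 3y = 21 and 3x − 4y = −3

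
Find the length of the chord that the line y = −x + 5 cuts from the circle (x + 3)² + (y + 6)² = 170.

12√2

The distance from (−3, −6) to the line is 14/√2, and r² = 170.
Chord = 2√(r² − d²) = 2·√(72) = 12√2.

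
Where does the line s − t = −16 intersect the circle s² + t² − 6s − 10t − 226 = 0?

(−13, 3) and (5, 21)

Express t = s + 16 and substitute into the circle:
2s² + 16s − 130 = 0  ⟹  s² + 8s − 65 = 0
s = 5 or s = −13, giving (5, 21) and (−13, 3).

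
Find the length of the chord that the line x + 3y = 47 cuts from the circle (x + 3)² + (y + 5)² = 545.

7√10

The distance from (−3, −5) to the line is 65/√10, and r² = 545.
Chord = 2√(r² − d²) = 2·√(245/2) = 7√10.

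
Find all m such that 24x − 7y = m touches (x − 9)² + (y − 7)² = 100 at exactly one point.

For a tangent, require d(centre, line) = r = 10.
|24·9 − 7·7 − m| / √625 = 10
|m − (167)| = 10·25, so m = 417 or m = −83.

m = −83 or m = 417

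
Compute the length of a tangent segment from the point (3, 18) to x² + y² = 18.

With centre O = (0, 0), |OP|² = 333 and r² = 18.
Power of the point: PT² = |PO|² − r² = 315, so PT = 3√35.

3√35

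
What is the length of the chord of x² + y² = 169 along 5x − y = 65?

√26

The distance from (0, 0) to the line is 65/√26, and r² = 169.
Chord = 2√(r² − d²) = 2·√(13/2) = √26.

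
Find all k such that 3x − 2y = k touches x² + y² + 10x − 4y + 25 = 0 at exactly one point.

Tangency holds when the distance from the centre (−5, 2) to the line equals the radius 2:
|3·(−5) − 2·2 − k| / √13 = 2
|k − (−19)| = 2√13.

k = −19 ± 2√13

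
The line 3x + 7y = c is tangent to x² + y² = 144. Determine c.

c = ±12√58

Tangency holds when the distance from the centre (0, 0) to the line equals the radius 12:
|3·0 + 7·0 − c| / √58 = 12
|c| = 12√58.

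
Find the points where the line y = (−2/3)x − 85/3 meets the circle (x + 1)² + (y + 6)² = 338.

(−14, −19) and (−8, −23)

From the line, y = (−85 − 2x)/3. Substituting:
13x² + 286x + 1456 = 0  ⟹  x² + 22x + 112 = 0
x = −8 or x = −14, giving (−8, −23) and (−14, −19).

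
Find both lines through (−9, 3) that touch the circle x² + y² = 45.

Let a tangent through (−9, 3) have slope m. Its distance from (0, 0) must equal 3√5:
[m·(9) − (−3)]² = 45(m² + 1)
2m² + 3m − 2 = 0, so m = −2 or m = 1/2.
Through (−9, 3) these give 2x + y = −15 and x − 2y = −15.

2x + y = −15 and x − 2y = −15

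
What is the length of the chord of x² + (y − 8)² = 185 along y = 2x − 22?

2√5

From the line, y = 2x − 22. Substituting:
5x² − 120x + 715 = 0  ⟹  x² − 24x + 143 = 0
x = 13 or x = 11, giving (13, 4) and (11, 0).
Chord length = distance between (13, 4) and (11, 0) = √20 = 2√5.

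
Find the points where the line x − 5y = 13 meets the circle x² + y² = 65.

(−7, −4) and (8, −1)

From the line, y = (−13 + x)/5. Substituting:
26x² − 26x − 1456 = 0  ⟹  x² − x − 56 = 0
x = 8 or x = −7, giving (8, −1) and (−7, −4).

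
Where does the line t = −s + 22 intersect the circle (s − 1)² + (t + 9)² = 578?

(8, 14) and (24, −2)

Substitute t = −s + 22:
2s² − 64s + 384 = 0  ⟹  s² − 32s + 192 = 0
s = 24 or s = 8, giving (24, −2) and (8, 14).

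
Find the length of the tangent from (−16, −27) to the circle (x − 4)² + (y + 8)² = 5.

The centre is (4, −8) and r = √5. The square of the distance from P to the centre is 400 + 361 = 761.
Power of the point: PT² = |PO|² − r² = 756, so PT = 6√21.

6√21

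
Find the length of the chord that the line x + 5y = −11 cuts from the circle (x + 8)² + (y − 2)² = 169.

The distance from (−8, 2) to the line is 13/√26, and r² = 169.
Chord = 2√(r² − d²) = 2·√(325/2) = 5√26.

5√26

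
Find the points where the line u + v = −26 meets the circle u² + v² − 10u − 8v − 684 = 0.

(−20, −6) and (−5, −21)

Express v = −u − 26 and substitute into the circle:
2u² + 50u + 200 = 0  ⟹  u² + 25u + 100 = 0
u = −5 or u = −20, giving (−5, −21) and (−20, −6).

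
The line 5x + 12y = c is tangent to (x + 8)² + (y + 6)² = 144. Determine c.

For a tangent, require d(centre, line) = r = 12.
|5·(−8) + 12·(−6) − c| / √169 = 12
|c − (−112)| = 12·13, so c = 44 or c = −268.

c = −268 or c = 44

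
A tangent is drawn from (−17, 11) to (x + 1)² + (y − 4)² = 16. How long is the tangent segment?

17

The centre is (−1, 4) and r = 4. The square of the distance from P to the centre is 256 + 49 = 305.
The tangent meets the radius at right angles, so tangent² = |PO|² − r² = 305 − 16 = 289.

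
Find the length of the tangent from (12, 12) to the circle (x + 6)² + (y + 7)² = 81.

2√151

The centre is (−6, −7) and r = 9. The square of the distance from P to the centre is 324 + 361 = 685.
By the tangent–radius right angle, tangent length = √(|PO|² − r²) = √604 = 2√151.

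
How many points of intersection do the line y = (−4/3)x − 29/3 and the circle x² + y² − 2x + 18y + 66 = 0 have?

d² = (4·1 + 3·(−9) − (−29))²/25 = 36/25; r² = 16.
Since d² < r², the line cuts the circle twice.

2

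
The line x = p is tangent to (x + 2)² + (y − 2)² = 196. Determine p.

p = −16 or p = 12

Tangency holds when the distance from the centre (−2, 2) to the line equals the radius 14:
|1·(−2) + 0·2 − p| / √1 = 14
|p − (−2)| = 14, so p = 12 or p = −16.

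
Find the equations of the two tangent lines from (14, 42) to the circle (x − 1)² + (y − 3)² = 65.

8x − y = 70 and 7x − 4y = −70

Let a tangent through (14, 42) have slope m. Its distance from (1, 3) must equal √65:
(−13m − (−39))² = 65(m² + 1)
4m² − 39m + 56 = 0, so m = 8 or m = 7/4.
With m = 8: 8x − y = 70. With m = 7/4: 7x − 4y = −70.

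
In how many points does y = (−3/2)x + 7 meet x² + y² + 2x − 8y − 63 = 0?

2

d² = (3·(−1) + 2·4 − (14))²/13 = 81/13; r² = 80.
Since d² < r², the line cuts the circle twice.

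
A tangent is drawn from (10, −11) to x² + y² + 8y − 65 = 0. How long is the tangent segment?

2√17

Centre (0, −4), r² = 81. |PO|² = (10)² + (−7)² = 149.
The tangent meets the radius at right angles, so tangent² = |PO|² − r² = 149 − 81 = 68.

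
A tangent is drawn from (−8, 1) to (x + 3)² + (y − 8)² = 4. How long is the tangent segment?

√70

Centre (−3, 8), r² = 4. |PO|² = (−5)² + (−7)² = 74.
Power of the point: PT² = |PO|² − r² = 70, so PT = √70.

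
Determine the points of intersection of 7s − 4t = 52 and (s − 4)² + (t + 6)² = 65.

Substitute t = (−52 + 7s)/4:
65s² − 520s = 0  ⟹  s² − 8s = 0
s = 8 or s = 0, giving (8, 1) and (0, −13).

(0, −13) and (8, 1)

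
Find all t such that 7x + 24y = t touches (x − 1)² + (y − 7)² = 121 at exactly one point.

Tangency holds when the distance from the centre (1, 7) to the line equals the radius 11:
|7·1 + 24·7 − t| / √625 = 11
|t − (175)| = 11·25, so t = 450 or t = −100.

t = −100 or t = 450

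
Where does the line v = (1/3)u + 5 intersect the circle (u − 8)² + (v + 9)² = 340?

Express v = (15 + u)/3 and substitute into the circle:
10u² − 60u − 720 = 0  ⟹  u² − 6u − 72 = 0
u = 12 or u = −6, giving (12, 9) and (−6, 3).

(−6, 3) and (12, 9)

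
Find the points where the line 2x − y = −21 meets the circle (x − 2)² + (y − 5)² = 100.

Express y = 2x + 21 and substitute into the circle:
5x² + 60x + 160 = 0  ⟹  x² + 12x + 32 = 0
x = −4 or x = −8, giving (−4, 13) and (−8, 5).

(−8, 5) and (−4, 13)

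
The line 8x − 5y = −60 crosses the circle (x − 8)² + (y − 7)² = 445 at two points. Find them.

Express y = (60 + 8x)/5 and substitute into the circle:
89x² − 8900 = 0  ⟹  x² − 100 = 0
x = 10 or x = −10, giving (10, 28) and (−10, −4).

(−10, −4) and (10, 28)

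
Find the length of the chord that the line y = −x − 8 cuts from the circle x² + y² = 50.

6√2

From the line, y = −x − 8. Substituting:
2x² + 16x + 14 = 0  ⟹  x² + 8x + 7 = 0
x = −1 or x = −7, giving (−1, −7) and (−7, −1).
Chord length = distance between (−1, −7) and (−7, −1) = √72 = 6√2.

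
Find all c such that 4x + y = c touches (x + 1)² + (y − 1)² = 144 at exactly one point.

The line touches the circle iff its distance from (−1, 1) is 12:
|4·(−1) + 1·1 − c| / √17 = 12
|c − (−3)| = 12√17.

c = −3 ± 12√17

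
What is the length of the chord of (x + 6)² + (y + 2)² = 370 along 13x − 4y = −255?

Express y = (255 + 13x)/4 and substitute into the circle:
185x² + 7030x + 63825 = 0  ⟹  x² + 38x + 345 = 0
x = −15 or x = −23, giving (−15, 15) and (−23, −11).
Chord length = distance between (−15, 15) and (−23, −11) = √740 = 2√185.

2√185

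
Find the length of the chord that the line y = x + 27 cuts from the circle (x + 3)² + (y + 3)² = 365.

Express y = x + 27 and substitute into the circle:
2x² + 66x + 544 = 0  ⟹  x² + 33x + 272 = 0
x = −16 or x = −17, giving (−16, 11) and (−17, 10).
|(−16, 11) − (−17, 10)| = √((1)² + (1)²) = √2.

√2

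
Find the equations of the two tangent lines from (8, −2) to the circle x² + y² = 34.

3x − 5y = 34 and 5x + 3y = 34

Let a tangent through (8, −2) have slope m. Its distance from (0, 0) must equal √34:
(−8m − (2))² = 34(m² + 1)
15m² + 16m − 15 = 0, so m = 3/5 or m = −5/3.
With m = 3/5: 3x − 5y = 34. With m = −5/3: 5x + 3y = 34.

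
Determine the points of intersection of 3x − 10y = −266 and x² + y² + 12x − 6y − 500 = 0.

Express y = (266 + 3x)/10 and substitute into the circle:
109x² + 2616x + 4796 = 0  ⟹  x² + 24x + 44 = 0
x = −2 or x = −22, giving (−2, 26) and (−22, 20).

(−22, 20) and (−2, 26)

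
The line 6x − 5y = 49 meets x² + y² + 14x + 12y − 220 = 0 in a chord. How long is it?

Express y = (−49 + 6x)/5 and substitute into the circle:
61x² + 122x − 6039 = 0  ⟹  x² + 2x − 99 = 0
x = 9 or x = −11, giving (9, 1) and (−11, −23).
|(9, 1) − (−11, −23)| = √((20)² + (24)²) = 4√61.

4√61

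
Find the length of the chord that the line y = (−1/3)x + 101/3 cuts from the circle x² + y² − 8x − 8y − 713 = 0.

3√10

The distance from (4, 4) to the line is 85/√10, and r² = 745.
Chord = 2√(r² − d²) = 2·√(45/2) = 3√10.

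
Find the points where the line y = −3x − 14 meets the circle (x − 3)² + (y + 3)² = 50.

(−4, −2) and (−2, −8)

Substitute y = −3x − 14:
10x² + 60x + 80 = 0  ⟹  x² + 6x + 8 = 0
x = −2 or x = −4, giving (−2, −8) and (−4, −2).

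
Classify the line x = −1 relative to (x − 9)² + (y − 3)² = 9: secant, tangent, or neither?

d² = (1·9 + 0·3 − (−1))² = 100; r² = 9.
Since d² > r², the line lies outside the circle.

neither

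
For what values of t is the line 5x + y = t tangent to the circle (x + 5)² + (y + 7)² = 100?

t = −32 ± 10√26

Tangency holds when the distance from the centre (−5, −7) to the line equals the radius 10:
|5·(−5) + 1·(−7) − t| / √26 = 10
|t − (−32)| = 10√26.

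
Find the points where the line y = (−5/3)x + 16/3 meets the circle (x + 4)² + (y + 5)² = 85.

(2, 2) and (5, −3)

From the line, y = (16 − 5x)/3. Substituting:
34x² − 238x + 340 = 0  ⟹  x² − 7x + 10 = 0
x = 5 or x = 2, giving (5, −3) and (2, 2).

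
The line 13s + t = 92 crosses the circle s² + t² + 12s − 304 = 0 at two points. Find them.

(6, 14) and (8, −12)

Express t = −13s + 92 and substitute into the circle:
170s² − 2380s + 8160 = 0  ⟹  s² − 14s + 48 = 0
s = 8 or s = 6, giving (8, −12) and (6, 14).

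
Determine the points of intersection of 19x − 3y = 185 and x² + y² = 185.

(8, −11) and (11, 8)

Substitute y = (−185 + 19x)/3:
370x² − 7030x + 32560 = 0  ⟹  x² − 19x + 88 = 0
x = 11 or x = 8, giving (11, 8) and (8, −11).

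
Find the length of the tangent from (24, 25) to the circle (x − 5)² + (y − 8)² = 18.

2√158

With centre O = (5, 8), |OP|² = 650 and r² = 18.
The tangent meets the radius at right angles, so tangent² = |PO|² − r² = 650 − 18 = 632.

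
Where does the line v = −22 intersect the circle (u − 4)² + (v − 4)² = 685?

(1, −22) and (7, −22)

Express v = −22 and substitute into the circle:
u² − 8u + 7 = 0
u = 7 or u = 1, giving (7, −22) and (1, −22).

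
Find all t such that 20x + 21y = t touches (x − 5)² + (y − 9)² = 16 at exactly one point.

t = 173 or t = 405

For a tangent, require d(centre, line) = r = 4.
|20·5 + 21·9 − t| / √841 = 4
|t − (289)| = 4·29, so t = 405 or t = 173.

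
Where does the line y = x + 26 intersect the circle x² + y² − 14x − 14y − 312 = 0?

(−12, 14) and (0, 26)

Substitute y = x + 26:
2x² + 24x = 0  ⟹  x² + 12x = 0
x = 0 or x = −12, giving (0, 26) and (−12, 14).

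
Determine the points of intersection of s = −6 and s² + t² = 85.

The line gives s = −6. Substituting into the circle:
t² − 49 = 0
t = 7 or t = −7, giving (−6, 7) and (−6, −7).

(−6, −7) and (−6, 7)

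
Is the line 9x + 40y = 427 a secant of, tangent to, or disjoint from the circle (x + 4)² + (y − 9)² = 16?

Substituting the line into the circle gives 1681x² + 11594x + 4489 = 0.
Δ = 134420836 − 30184036 = 104236800.
Two real roots: the line is a secant.

secant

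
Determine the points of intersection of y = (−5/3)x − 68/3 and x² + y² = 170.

Substitute y = (−68 − 5x)/3:
34x² + 680x + 3094 = 0  ⟹  x² + 20x + 91 = 0
x = −7 or x = −13, giving (−7, −11) and (−13, −1).

(−13, −1) and (−7, −11)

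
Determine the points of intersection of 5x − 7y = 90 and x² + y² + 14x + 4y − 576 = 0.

(−17, −25) and (18, 0)

Express y = (−90 + 5x)/7 and substitute into the circle:
74x² − 74x − 22644 = 0  ⟹  x² − x − 306 = 0
x = 18 or x = −17, giving (18, 0) and (−17, −25).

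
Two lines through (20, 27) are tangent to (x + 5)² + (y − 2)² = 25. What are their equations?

3x − 4y = −48 and 4x − 3y = −1

A line y − (27) = m(x − (20)) is tangent when its distance from (−5, 2) is 5:
(−25m − (−25))² = 25(m² + 1)
12m² − 25m + 12 = 0, so m = 3/4 or m = 4/3.
Through (20, 27) these give 3x − 4y = −48 and 4x − 3y = −1.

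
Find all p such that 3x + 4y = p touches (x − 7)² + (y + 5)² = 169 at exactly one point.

p = −64 or p = 66

For a tangent, require d(centre, line) = r = 13.
|3·7 + 4·(−5) − p| / √25 = 13
|p − (1)| = 13·5, so p = 66 or p = −64.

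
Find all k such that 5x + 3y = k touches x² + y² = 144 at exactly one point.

k = ±12√34

Tangency holds when the distance from the centre (0, 0) to the line equals the radius 12:
|5·0 + 3·0 − k| / √34 = 12
|k| = 12√34.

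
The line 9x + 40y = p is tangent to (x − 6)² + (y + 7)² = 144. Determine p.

p = −718 or p = 266

Tangency holds when the distance from the centre (6, −7) to the line equals the radius 12:
|9·6 + 40·(−7) − p| / √1681 = 12
|p − (−226)| = 12·41, so p = 266 or p = −718.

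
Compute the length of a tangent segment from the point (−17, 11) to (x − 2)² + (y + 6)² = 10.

8√10

Centre (2, −6), r² = 10. |PO|² = (−19)² + (17)² = 650.
Power of the point: PT² = |PO|² − r² = 640, so PT = 8√10.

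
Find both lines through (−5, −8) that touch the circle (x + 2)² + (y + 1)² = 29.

2x − 5y = 30 and 5x + 2y = −41

Write the tangent as mx − y + (−8 − m·(−5)) = 0 and set its distance from the centre to √29:
(3m − (7))² = 29(m² + 1)
10m² + 21m − 10 = 0, so m = 2/5 or m = −5/2.
With m = 2/5: 2x − 5y = 30. With m = −5/2: 5x + 2y = −41.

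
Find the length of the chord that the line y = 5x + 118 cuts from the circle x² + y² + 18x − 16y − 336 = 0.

Substitute y = 5x + 118:
26x² + 1118x + 11700 = 0  ⟹  x² + 43x + 450 = 0
x = −18 or x = −25, giving (−18, 28) and (−25, −7).
|(−18, 28) − (−25, −7)| = √((7)² + (35)²) = 7√26.

7√26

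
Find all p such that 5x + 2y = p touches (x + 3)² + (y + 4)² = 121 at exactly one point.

p = −23 ± 11√29

For a tangent, require d(centre, line) = r = 11.
|5·(−3) + 2·(−4) − p| / √29 = 11
|p − (−23)| = 11√29.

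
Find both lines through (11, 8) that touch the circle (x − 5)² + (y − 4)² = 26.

Write the tangent as mx − y + (8 − m·(11)) = 0 and set its distance from the centre to √26:
(−6m − (−4))² = 26(m² + 1)
5m² − 24m − 5 = 0, so m = 5 or m = −1/5.
Through (11, 8) these give 5x − y = 47 and x + 5y = 51.

5x − y = 47 and x + 5y = 51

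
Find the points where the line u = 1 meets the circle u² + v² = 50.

The line gives u = 1. Substituting into the circle:
v² − 49 = 0
v = 7 or v = −7, giving (1, 7) and (1, −7).

(1, −7) and (1, 7)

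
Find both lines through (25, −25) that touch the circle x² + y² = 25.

3x + 4y = −25 and 4x + 3y = 25

Let a tangent through (25, −25) have slope m. Its distance from (0, 0) must equal 5:
(−25m − (25))² = 25(m² + 1)
12m² + 25m + 12 = 0, so m = −3/4 or m = −4/3.
With m = −3/4: 3x + 4y = −25. With m = −4/3: 4x + 3y = 25.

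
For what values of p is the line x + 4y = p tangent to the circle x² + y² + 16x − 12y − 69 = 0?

The line touches the circle iff its distance from (−8, 6) is 13:
|1·(−8) + 4·6 − p| / √17 = 13
|p − (16)| = 13√17.

p = 16 ± 13√17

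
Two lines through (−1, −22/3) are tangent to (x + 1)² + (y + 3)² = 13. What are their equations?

2x + 3y = −24 and 2x − 3y = 20

A line y − (−22/3) = m(x − (−1)) is tangent when its distance from (−1, −3) is √13:
[m·(0) − (13/3)]² = 13(m² + 1)
9m² − 4 = 0, so m = −2/3 or m = 2/3.
With m = −2/3: 2x + 3y = −24. With m = 2/3: 2x − 3y = 20.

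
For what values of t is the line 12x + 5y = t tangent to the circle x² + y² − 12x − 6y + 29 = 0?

The line touches the circle iff its distance from (6, 3) is 4:
|12·6 + 5·3 − t| / √169 = 4
|t − (87)| = 4·13, so t = 139 or t = 35.

t = 35 or t = 139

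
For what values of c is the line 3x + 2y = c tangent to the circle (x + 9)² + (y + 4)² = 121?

For a tangent, require d(centre, line) = r = 11.
|3·(−9) + 2·(−4) − c| / √13 = 11
|c − (−35)| = 11√13.

c = −35 ± 11√13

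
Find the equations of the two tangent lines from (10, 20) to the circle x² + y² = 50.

7x − y = 50 and x − y = −10

Write the tangent as mx − y + (20 − m·(10)) = 0 and set its distance from the centre to 5√2:
(−10m − (−20))² = 50(m² + 1)
m² − 8m + 7 = 0, so m = 7 or m = 1.
Through (10, 20) these give 7x − y = 50 and x − y = −10.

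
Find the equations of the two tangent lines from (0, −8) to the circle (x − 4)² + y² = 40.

3x + y = −8 and x − 3y = 24

Write the tangent as mx − y + (−8 − m·(0)) = 0 and set its distance from the centre to 2√10:
[m·(4) − (8)]² = 40(m² + 1)
3m² + 8m − 3 = 0, so m = −3 or m = 1/3.
With m = −3: 3x + y = −8. With m = 1/3: x − 3y = 24.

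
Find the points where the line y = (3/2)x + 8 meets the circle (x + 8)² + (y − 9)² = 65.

From the line, y = (16 + 3x)/2. Substituting:
13x² + 52x = 0  ⟹  x² + 4x = 0
x = 0 or x = −4, giving (0, 8) and (−4, 2).

(−4, 2) and (0, 8)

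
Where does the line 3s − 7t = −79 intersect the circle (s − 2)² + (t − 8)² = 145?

From the line, t = (79 + 3s)/7. Substituting:
58s² − 58s − 6380 = 0  ⟹  s² − s − 110 = 0
s = 11 or s = −10, giving (11, 16) and (−10, 7).

(−10, 7) and (11, 16)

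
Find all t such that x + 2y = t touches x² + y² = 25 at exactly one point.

t = ±5√5

Tangency holds when the distance from the centre (0, 0) to the line equals the radius 5:
|1·0 + 2·0 − t| / √5 = 5
|t| = 5√5.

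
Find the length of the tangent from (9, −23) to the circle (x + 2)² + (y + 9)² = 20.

Centre (−2, −9), r² = 20. |PO|² = (11)² + (−14)² = 317.
By the tangent–radius right angle, tangent length = √(|PO|² − r²) = √297 = 3√33.

3√33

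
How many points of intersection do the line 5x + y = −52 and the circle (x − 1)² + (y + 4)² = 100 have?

0

Substituting the line into the circle gives 26x² + 478x + 2205 = 0.
Discriminant = (478)² − 4·26·(2205) = −836 < 0.
No real roots: the line does not meet the circle.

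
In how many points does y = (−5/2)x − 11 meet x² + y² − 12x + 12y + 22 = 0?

Centre (6, −6), r² = 50. Distance² from centre to line = (40)²/29 = 1600/29.
Since d² > r², the line lies outside the circle.

0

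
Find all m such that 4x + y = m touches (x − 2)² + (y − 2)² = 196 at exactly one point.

The line touches the circle iff its distance from (2, 2) is 14:
|4·2 + 1·2 − m| / √17 = 14
|m − (10)| = 14√17.

m = 10 ± 14√17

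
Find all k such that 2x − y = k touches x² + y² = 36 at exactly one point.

k = ±6√5

For a tangent, require d(centre, line) = r = 6.
|2·0 − 1·0 − k| / √5 = 6
|k| = 6√5.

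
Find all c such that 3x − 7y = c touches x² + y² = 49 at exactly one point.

The line touches the circle iff its distance from (0, 0) is 7:
|3·0 − 7·0 − c| / √58 = 7
|c| = 7√58.

c = ±7√58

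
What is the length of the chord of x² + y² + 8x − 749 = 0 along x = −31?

The distance from (−4, 0) to the line is 27, and r² = 765.
Chord = 2√(r² − d²) = 2·√(36) = 12.

12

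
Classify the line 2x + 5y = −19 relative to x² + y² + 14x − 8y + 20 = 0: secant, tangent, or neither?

secant

Substituting the line into the circle gives 29x² + 506x + 1621 = 0.
Discriminant = (506)² − 4·29·(1621) = 68000 > 0.
Two real roots: the line is a secant.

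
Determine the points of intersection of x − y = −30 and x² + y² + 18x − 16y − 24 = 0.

(−22, 8) and (−9, 21)

Substitute y = x + 30:
2x² + 62x + 396 = 0  ⟹  x² + 31x + 198 = 0
x = −9 or x = −22, giving (−9, 21) and (−22, 8).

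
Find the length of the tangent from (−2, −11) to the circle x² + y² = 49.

The centre is (0, 0) and r = 7. The square of the distance from P to the centre is 4 + 121 = 125.
The tangent meets the radius at right angles, so tangent² = |PO|² − r² = 125 − 49 = 76.

2√19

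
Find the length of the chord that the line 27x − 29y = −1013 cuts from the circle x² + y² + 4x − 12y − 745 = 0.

Substitute y = (1013 + 27x)/29:
1570x² + 48670x + 47100 = 0  ⟹  x² + 31x + 30 = 0
x = −1 or x = −30, giving (−1, 34) and (−30, 7).
|(−1, 34) − (−30, 7)| = √((29)² + (27)²) = √1570.

√1570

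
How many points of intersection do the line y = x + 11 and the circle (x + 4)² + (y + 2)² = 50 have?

2

Substituting the line into the circle gives 2x² + 34x + 135 = 0.
Discriminant = (34)² − 4·2·(135) = 76 > 0.
Two real roots: the line is a secant.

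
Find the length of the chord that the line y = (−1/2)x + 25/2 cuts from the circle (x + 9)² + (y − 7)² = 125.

6√5

Substitute y = (25 − x)/2:
5x² + 50x − 55 = 0  ⟹  x² + 10x − 11 = 0
x = 1 or x = −11, giving (1, 12) and (−11, 18).
Chord length = distance between (1, 12) and (−11, 18) = √180 = 6√5.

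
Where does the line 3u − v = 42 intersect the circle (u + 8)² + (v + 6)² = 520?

(6, −24) and (14, 0)

From the line, v = 3u − 42. Substituting:
10u² − 200u + 840 = 0  ⟹  u² − 20u + 84 = 0
u = 14 or u = 6, giving (14, 0) and (6, −24).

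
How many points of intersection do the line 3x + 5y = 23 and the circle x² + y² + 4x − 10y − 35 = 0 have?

2

Centre (−2, 5), r² = 64. Distance² from centre to line = (−4)²/34 = 8/17.
Since d² < r², the line cuts the circle twice.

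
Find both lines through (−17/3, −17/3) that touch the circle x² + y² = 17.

A line y − (−17/3) = m(x − (−17/3)) is tangent when its distance from (0, 0) is √17:
(17/3m − (17/3))² = 17(m² + 1)
4m² − 17m + 4 = 0, so m = 4 or m = 1/4.
With m = 4: 4x − y = −17. With m = 1/4: x − 4y = 17.

4x − y = −17 and x − 4y = 17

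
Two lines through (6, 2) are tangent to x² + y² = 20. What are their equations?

2x − y = 10 and x + 2y = 10

Let a tangent through (6, 2) have slope m. Its distance from (0, 0) must equal 2√5:
(−6m − (−2))² = 20(m² + 1)
2m² − 3m − 2 = 0, so m = 2 or m = −1/2.
With m = 2: 2x − y = 10. With m = −1/2: x + 2y = 10.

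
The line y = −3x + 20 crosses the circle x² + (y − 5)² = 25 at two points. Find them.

Express y = −3x + 20 and substitute into the circle:
10x² − 90x + 200 = 0  ⟹  x² − 9x + 20 = 0
x = 5 or x = 4, giving (5, 5) and (4, 8).

(4, 8) and (5, 5)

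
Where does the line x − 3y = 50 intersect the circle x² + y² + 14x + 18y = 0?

Substitute y = (−50 + x)/3:
10x² + 80x − 200 = 0  ⟹  x² + 8x − 20 = 0
x = 2 or x = −10, giving (2, −16) and (−10, −20).

(−10, −20) and (2, −16)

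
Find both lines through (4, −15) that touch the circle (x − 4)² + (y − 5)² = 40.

3x − y = 27 and 3x + y = −3

Let a tangent through (4, −15) have slope m. Its distance from (4, 5) must equal 2√10:
(0m − (20))² = 40(m² + 1)
m² − 9 = 0, so m = 3 or m = −3.
With m = 3: 3x − y = 27. With m = −3: 3x + y = −3.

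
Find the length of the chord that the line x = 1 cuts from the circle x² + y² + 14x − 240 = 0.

The distance from (−7, 0) to the line is 8, and r² = 289.
Chord = 2√(r² − d²) = 2·√(225) = 30.

30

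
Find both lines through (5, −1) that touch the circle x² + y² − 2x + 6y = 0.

x + 3y = 2 and 3x − y = 16

A line y − (−1) = m(x − (5)) is tangent when its distance from (1, −3) is √10:
[m·(−4) − (−2)]² = 10(m² + 1)
3m² − 8m − 3 = 0, so m = −1/3 or m = 3.
Through (5, −1) these give x + 3y = 2 and 3x − y = 16.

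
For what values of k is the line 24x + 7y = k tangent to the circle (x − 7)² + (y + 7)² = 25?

k = −6 or k = 244

For a tangent, require d(centre, line) = r = 5.
|24·7 + 7·(−7) − k| / √625 = 5
|k − (119)| = 5·25, so k = 244 or k = −6.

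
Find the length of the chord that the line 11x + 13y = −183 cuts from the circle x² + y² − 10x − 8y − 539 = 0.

Centre (5, 4), r² = 580. Perpendicular distance d from centre to line = |290| / √290 = 290/√290.
Half the chord is √(r² − d²) = √(290), so the full chord is 2√290.

2√290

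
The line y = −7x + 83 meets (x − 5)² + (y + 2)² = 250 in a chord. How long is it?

From the line, y = −7x + 83. Substituting:
50x² − 1200x + 7000 = 0  ⟹  x² − 24x + 140 = 0
x = 14 or x = 10, giving (14, −15) and (10, 13).
|(14, −15) − (10, 13)| = √((4)² + (−28)²) = 20√2.

20√2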